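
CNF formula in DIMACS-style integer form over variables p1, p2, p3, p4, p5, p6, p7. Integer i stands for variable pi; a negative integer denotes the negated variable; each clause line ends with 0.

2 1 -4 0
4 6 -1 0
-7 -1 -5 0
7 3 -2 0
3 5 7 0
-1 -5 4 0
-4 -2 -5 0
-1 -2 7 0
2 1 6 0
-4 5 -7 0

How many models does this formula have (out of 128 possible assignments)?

Split on p1, then p2.
  p1=T, p2=T: remaining (p3,p4,p5,p6,p7) ∈ {(F,F,F,T,T); (T,F,F,T,T)} — 2.
  p1=T, p2=F: 9 of the 32 assignments to (p3,p4,p5,p6,p7) work.
  p1=F, p2=T: p6 free; 7 ways for (p3,p4,p5,p7) × 2^1 = 14.
  p1=F, p2=F: 7 of the 32 assignments to (p3,p4,p5,p6,p7) work.
Total: 2 + 9 + 14 + 7 = 32.

32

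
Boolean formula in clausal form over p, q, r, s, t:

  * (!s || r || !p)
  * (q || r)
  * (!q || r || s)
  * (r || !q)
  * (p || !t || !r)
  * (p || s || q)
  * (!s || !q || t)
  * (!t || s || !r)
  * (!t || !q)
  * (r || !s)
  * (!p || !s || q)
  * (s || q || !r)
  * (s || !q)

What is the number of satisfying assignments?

1

The models are:
  p=0 q=0 r=1 s=1 t=0
That's 1 in total.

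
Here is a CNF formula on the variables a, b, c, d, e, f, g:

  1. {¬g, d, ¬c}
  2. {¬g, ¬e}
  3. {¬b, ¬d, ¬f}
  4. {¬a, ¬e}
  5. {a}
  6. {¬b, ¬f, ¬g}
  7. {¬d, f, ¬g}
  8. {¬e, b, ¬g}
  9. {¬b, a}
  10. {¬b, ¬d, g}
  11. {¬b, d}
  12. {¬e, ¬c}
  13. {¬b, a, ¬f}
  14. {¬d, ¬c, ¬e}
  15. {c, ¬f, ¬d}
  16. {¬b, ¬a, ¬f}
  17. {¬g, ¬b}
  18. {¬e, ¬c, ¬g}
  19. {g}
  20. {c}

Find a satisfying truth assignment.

a=T  b=F  c=T  d=T  e=F  f=T  g=T

Check each clause:
  1. {¬c, d, ¬g} — d is true.
  2. {¬g, ¬e} — ¬e is true.
  3. {¬b, ¬f, ¬d} — ¬b is true.
  4. {¬a, ¬e} — ¬e is true.
  5. {a} — a is true.
  6. {¬b, ¬g, ¬f} — ¬b is true.
  7. {f, ¬d, ¬g} — f is true.
  8. {b, ¬e, ¬g} — ¬e is true.
  9. {¬b, a} — a is true.
  10. {¬b, g, ¬d} — ¬b is true.
  11. {¬b, d} — d is true.
  12. {¬c, ¬e} — ¬e is true.
  13. {¬f, a, ¬b} — a is true.
  14. {¬c, ¬d, ¬e} — ¬e is true.
  15. {¬d, c, ¬f} — c is true.
  16. {¬b, ¬f, ¬a} — ¬b is true.
  17. {¬b, ¬g} — ¬b is true.
  18. {¬c, ¬e, ¬g} — ¬e is true.
  19. {g} — g is true.
  20. {c} — c is true.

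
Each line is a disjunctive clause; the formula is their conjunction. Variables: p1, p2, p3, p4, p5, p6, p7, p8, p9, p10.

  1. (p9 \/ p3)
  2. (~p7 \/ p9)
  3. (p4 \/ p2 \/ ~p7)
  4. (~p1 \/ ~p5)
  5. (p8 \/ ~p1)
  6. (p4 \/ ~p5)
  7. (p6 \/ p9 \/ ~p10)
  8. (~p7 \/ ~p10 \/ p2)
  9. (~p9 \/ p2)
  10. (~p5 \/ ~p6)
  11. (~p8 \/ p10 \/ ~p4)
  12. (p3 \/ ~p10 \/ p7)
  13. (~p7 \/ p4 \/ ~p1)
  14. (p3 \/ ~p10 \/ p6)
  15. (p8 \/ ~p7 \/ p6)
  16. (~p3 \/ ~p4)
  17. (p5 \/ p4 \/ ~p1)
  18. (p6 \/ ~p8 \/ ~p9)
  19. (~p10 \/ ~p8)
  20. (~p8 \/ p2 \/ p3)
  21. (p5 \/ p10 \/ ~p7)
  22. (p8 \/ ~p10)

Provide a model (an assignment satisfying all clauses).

p1=False, p2=True, p3=False, p4=False, p5=False, p6=True, p7=False, p8=True, p9=True, p10=False

p1 occurs only negated in the remaining clauses — set p1 = False.
p2 occurs only positively in the remaining clauses — set p2 = True.
Branch on p3: take p3 = False.
  then p9 is forced to True.
Try p4 = False.
  then p5 is forced to False.
Branch on p6: take p6 = True.
The remaining clauses are satisfied by p7 = False, p8 = True, p10 = False.
Every clause has at least one true literal under this assignment.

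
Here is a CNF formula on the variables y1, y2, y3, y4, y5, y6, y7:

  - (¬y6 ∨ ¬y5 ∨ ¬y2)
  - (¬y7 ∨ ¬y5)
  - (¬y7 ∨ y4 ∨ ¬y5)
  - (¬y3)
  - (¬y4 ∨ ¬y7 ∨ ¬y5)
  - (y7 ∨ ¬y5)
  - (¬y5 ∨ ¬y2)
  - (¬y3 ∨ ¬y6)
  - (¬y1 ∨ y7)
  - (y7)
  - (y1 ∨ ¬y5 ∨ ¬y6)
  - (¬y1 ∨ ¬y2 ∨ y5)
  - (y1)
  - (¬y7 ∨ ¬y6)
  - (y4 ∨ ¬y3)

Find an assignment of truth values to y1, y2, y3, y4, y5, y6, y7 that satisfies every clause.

y1=T  y2=F  y3=F  y4=T  y5=F  y6=F  y7=T

Check each clause:
  1. (¬y2 ∨ ¬y5 ∨ ¬y6) — ¬y6 is true.
  2. (¬y5 ∨ ¬y7) — ¬y5 is true.
  3. (¬y7 ∨ y4 ∨ ¬y5) — ¬y5 is true.
  4. (¬y3) — ¬y3 is true.
  5. (¬y7 ∨ ¬y4 ∨ ¬y5) — ¬y5 is true.
  6. (y7 ∨ ¬y5) — ¬y5 is true.
  7. (¬y2 ∨ ¬y5) — ¬y5 is true.
  8. (¬y3 ∨ ¬y6) — ¬y6 is true.
  9. (y7 ∨ ¬y1) — y7 is true.
  10. (y7) — y7 is true.
  11. (¬y5 ∨ y1 ∨ ¬y6) — y1 is true.
  12. (¬y2 ∨ y5 ∨ ¬y1) — ¬y2 is true.
  13. (y1) — y1 is true.
  14. (¬y6 ∨ ¬y7) — ¬y6 is true.
  15. (y4 ∨ ¬y3) — y4 is true.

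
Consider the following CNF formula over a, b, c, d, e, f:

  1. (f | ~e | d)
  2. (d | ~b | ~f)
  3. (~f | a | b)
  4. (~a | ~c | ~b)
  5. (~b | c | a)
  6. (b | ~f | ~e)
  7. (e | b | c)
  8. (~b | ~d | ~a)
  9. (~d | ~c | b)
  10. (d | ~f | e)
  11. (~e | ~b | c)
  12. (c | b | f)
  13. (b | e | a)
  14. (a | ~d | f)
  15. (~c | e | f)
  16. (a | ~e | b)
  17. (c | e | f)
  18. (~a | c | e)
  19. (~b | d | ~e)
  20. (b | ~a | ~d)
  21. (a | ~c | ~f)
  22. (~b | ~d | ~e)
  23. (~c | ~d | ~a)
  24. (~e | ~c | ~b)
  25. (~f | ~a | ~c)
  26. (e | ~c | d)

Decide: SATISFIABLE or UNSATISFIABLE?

UNSATISFIABLE

b = True:
  c = True:
    propagation gives a=False, f=False, d=False, e=False; an empty clause results — contradiction.
  c = False:
    propagation gives a=True, d=False, f=False, e=False; an empty clause results — contradiction.
b = False:
  c = True:
    propagation gives d=False, e=True, f=True; an empty clause results — contradiction.
  c = False:
    propagation gives e=True, f=False; an empty clause results — contradiction.
Every branch closes, so no satisfying assignment exists.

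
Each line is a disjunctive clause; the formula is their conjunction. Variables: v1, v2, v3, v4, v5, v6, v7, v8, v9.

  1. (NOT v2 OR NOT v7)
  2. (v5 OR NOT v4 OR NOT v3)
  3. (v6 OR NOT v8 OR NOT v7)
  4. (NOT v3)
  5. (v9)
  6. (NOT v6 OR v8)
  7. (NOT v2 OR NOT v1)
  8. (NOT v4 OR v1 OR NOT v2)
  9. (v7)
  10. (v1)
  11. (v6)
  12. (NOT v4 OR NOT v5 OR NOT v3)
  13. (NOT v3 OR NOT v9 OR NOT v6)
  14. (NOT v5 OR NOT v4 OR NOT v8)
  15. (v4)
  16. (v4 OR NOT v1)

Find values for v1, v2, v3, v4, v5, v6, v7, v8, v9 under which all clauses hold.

v1=True, v2=False, v3=False, v4=True, v5=False, v6=True, v7=True, v8=True, v9=True

Check each clause:
  1. (NOT v2 OR NOT v7) — NOT v2 is true.
  2. (NOT v4 OR v5 OR NOT v3) — NOT v3 is true.
  3. (v6 OR NOT v7 OR NOT v8) — v6 is true.
  4. (NOT v3) — NOT v3 is true.
  5. (v9) — v9 is true.
  6. (NOT v6 OR v8) — v8 is true.
  7. (NOT v1 OR NOT v2) — NOT v2 is true.
  8. (NOT v4 OR v1 OR NOT v2) — v1 is true.
  9. (v7) — v7 is true.
  10. (v1) — v1 is true.
  11. (v6) — v6 is true.
  12. (NOT v4 OR NOT v3 OR NOT v5) — NOT v5 is true.
  13. (NOT v6 OR NOT v9 OR NOT v3) — NOT v3 is true.
  14. (NOT v5 OR NOT v8 OR NOT v4) — NOT v5 is true.
  15. (v4) — v4 is true.
  16. (NOT v1 OR v4) — v4 is true.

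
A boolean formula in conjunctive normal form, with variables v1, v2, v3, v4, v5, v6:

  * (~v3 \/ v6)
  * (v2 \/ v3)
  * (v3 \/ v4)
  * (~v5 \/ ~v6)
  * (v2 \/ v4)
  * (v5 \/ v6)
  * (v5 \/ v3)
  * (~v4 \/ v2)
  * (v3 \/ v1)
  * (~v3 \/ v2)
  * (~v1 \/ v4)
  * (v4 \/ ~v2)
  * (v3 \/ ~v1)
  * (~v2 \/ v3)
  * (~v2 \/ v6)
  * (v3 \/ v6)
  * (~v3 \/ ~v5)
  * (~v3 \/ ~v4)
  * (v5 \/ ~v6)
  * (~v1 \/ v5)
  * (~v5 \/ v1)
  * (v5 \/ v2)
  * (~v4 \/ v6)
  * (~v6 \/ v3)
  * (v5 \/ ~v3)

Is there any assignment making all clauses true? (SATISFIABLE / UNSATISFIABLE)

UNSATISFIABLE

v3 = True:
  propagation gives v6=True, v5=False; an empty clause results — contradiction.
v3 = False:
  propagation gives v2=True; an empty clause results — contradiction.
Every branch closes, so no satisfying assignment exists.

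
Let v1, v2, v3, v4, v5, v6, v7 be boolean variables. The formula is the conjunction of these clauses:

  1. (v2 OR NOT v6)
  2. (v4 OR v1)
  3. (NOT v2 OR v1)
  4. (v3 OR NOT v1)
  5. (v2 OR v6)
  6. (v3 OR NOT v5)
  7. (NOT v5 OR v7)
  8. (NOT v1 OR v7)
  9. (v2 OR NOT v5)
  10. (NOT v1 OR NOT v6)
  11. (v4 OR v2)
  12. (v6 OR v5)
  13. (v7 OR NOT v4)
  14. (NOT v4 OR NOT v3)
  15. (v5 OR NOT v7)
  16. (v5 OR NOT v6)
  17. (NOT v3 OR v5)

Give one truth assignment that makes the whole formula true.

Branch on v1: take v1 = True.
  then v3 is forced to True.
  then v7 is forced to True.
  then v6 is forced to False.
  then v2 is forced to True.
  then v5 is forced to True.
  then v4 is forced to False.
Every clause has at least one true literal under this assignment.

v1=1, v2=1, v3=1, v4=0, v5=1, v6=0, v7=1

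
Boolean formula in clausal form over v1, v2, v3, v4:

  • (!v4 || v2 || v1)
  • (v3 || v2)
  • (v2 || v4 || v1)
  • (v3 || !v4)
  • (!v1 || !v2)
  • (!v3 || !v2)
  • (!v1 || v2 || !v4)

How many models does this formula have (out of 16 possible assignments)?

2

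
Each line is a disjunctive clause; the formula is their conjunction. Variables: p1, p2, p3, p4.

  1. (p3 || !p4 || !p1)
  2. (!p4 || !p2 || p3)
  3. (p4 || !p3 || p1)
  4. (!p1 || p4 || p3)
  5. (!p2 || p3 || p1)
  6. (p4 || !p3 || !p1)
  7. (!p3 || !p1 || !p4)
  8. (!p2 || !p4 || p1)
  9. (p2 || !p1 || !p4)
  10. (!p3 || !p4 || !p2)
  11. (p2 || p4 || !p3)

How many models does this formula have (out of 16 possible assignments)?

3

The models are:
  p1=F p2=F p3=F p4=F
  p1=F p2=F p3=F p4=T
  p1=F p2=F p3=T p4=T
Count: 3.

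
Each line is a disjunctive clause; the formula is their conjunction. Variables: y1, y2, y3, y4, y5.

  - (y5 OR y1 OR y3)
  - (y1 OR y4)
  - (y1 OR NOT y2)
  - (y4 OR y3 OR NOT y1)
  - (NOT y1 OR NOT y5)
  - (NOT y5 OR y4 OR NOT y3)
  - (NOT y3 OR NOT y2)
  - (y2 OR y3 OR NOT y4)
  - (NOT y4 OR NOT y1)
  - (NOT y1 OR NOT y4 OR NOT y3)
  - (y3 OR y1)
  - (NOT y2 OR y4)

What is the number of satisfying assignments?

3

Satisfying assignments:
  y1=0 y2=0 y3=1 y4=1 y5=0
  y1=0 y2=0 y3=1 y4=1 y5=1
  y1=1 y2=0 y3=1 y4=0 y5=0
That's 3 in total.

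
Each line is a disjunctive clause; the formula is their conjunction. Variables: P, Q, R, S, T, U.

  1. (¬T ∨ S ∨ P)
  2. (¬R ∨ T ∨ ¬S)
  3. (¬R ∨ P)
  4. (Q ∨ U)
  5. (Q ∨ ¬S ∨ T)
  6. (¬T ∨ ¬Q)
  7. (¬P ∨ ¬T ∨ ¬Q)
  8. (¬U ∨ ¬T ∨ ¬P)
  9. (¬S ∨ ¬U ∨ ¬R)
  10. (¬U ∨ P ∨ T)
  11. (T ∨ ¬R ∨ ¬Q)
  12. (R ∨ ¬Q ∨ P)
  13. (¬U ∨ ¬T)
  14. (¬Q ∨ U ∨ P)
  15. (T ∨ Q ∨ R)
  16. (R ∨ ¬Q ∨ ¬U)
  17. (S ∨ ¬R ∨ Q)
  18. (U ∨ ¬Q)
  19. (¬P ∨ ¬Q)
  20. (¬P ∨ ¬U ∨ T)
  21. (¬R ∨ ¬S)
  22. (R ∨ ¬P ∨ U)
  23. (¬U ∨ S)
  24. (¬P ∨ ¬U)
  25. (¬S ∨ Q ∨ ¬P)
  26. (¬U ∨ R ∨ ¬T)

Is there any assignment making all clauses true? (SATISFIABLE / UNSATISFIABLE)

UNSATISFIABLE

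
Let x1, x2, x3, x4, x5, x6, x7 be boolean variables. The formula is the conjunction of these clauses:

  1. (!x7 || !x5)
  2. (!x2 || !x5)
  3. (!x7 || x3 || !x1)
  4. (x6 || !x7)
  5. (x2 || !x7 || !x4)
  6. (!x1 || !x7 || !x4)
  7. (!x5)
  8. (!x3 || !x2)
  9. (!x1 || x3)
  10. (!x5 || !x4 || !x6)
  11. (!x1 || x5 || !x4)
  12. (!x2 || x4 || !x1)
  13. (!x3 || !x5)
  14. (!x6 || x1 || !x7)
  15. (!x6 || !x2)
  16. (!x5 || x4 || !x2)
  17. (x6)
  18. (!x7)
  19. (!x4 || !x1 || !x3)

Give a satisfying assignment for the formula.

x1=False  x2=False  x3=False  x4=True  x5=False  x6=True  x7=False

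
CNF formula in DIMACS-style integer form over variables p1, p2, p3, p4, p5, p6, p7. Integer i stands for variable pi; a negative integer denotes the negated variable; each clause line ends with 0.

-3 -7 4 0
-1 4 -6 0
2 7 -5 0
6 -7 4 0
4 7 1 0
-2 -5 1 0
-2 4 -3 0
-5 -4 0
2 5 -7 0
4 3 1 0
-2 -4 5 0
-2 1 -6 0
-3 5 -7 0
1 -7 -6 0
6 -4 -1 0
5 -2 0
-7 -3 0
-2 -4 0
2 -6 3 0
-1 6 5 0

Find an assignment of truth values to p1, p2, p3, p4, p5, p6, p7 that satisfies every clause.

p1 = F, p2 = F, p3 = T, p4 = T, p5 = F, p6 = T, p7 = F

Check each clause:
  1. (p4 OR NOT p7 OR NOT p3) — NOT p7 is true.
  2. (p4 OR NOT p6 OR NOT p1) — p4 is true.
  3. (p2 OR p7 OR NOT p5) — NOT p5 is true.
  4. (p4 OR NOT p7 OR p6) — NOT p7 is true.
  5. (p7 OR p4 OR p1) — p4 is true.
  6. (NOT p2 OR NOT p5 OR p1) — NOT p5 is true.
  7. (p4 OR NOT p2 OR NOT p3) — p4 is true.
  8. (NOT p5 OR NOT p4) — NOT p5 is true.
  9. (p2 OR p5 OR NOT p7) — NOT p7 is true.
  10. (p4 OR p3 OR p1) — p3 is true.
  11. (NOT p2 OR NOT p4 OR p5) — NOT p2 is true.
  12. (NOT p2 OR NOT p6 OR p1) — NOT p2 is true.
  13. (NOT p3 OR NOT p7 OR p5) — NOT p7 is true.
  14. (NOT p6 OR p1 OR NOT p7) — NOT p7 is true.
  15. (p6 OR NOT p1 OR NOT p4) — p6 is true.
  16. (NOT p2 OR p5) — NOT p2 is true.
  17. (NOT p7 OR NOT p3) — NOT p7 is true.
  18. (NOT p4 OR NOT p2) — NOT p2 is true.
  19. (p2 OR p3 OR NOT p6) — p3 is true.
  20. (p5 OR p6 OR NOT p1) — NOT p1 is true.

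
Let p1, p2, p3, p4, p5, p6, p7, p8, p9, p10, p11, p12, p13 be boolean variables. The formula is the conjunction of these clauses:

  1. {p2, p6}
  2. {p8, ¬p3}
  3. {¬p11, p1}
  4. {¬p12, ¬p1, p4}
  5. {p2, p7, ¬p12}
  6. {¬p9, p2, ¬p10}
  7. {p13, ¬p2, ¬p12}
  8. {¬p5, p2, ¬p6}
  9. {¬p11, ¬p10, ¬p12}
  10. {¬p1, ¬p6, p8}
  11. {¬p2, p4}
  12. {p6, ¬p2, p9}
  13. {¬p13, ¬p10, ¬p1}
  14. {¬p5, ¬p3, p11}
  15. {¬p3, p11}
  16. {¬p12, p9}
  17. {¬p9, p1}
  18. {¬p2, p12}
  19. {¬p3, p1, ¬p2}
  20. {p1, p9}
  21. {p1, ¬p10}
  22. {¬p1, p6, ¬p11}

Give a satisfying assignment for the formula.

p1 = True, p2 = False, p3 = True, p4 = False, p5 = False, p6 = True, p7 = True, p8 = True, p9 = True, p10 = False, p11 = True, p12 = False, p13 = True

Check each clause:
  1. {p6, p2} — p6 is true.
  2. {p8, ¬p3} — p8 is true.
  3. {p1, ¬p11} — p1 is true.
  4. {¬p12, ¬p1, p4} — ¬p12 is true.
  5. {¬p12, p2, p7} — ¬p12 is true.
  6. {p2, ¬p10, ¬p9} — ¬p10 is true.
  7. {¬p2, p13, ¬p12} — ¬p12 is true.
  8. {¬p6, ¬p5, p2} — ¬p5 is true.
  9. {¬p12, ¬p11, ¬p10} — ¬p12 is true.
  10. {¬p6, p8, ¬p1} — p8 is true.
  11. {¬p2, p4} — ¬p2 is true.
  12. {p6, p9, ¬p2} — p9 is true.
  13. {¬p13, ¬p10, ¬p1} — ¬p10 is true.
  14. {p11, ¬p5, ¬p3} — p11 is true.
  15. {p11, ¬p3} — p11 is true.
  16. {p9, ¬p12} — p9 is true.
  17. {¬p9, p1} — p1 is true.
  18. {p12, ¬p2} — ¬p2 is true.
  19. {¬p3, p1, ¬p2} — p1 is true.
  20. {p1, p9} — p9 is true.
  21. {¬p10, p1} — p1 is true.
  22. {¬p1, p6, ¬p11} — p6 is true.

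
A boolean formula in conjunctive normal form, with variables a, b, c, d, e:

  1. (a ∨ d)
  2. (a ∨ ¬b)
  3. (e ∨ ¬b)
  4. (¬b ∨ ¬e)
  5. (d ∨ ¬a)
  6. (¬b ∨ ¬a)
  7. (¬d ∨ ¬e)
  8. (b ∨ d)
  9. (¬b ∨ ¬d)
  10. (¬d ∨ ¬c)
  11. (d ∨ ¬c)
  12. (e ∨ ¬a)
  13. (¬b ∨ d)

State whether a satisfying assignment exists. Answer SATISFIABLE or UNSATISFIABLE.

Pure literal: c appears only negated; assign c = False.
Branch on a: take a = False.
  then d is forced to True.
  then b is forced to False.
  then e is forced to False.
Every clause has at least one true literal under this assignment.
So a = F, b = F, c = F, d = T, e = F is a satisfying assignment.

SATISFIABLE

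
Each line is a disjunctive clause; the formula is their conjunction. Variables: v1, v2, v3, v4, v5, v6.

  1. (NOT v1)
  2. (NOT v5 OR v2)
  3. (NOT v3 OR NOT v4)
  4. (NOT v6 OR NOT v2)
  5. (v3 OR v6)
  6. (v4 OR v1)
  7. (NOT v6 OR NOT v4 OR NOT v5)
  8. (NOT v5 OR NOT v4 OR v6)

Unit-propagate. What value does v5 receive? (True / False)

False

(NOT v1) stands alone — v1 = False.
From (v1 OR v4) and v1 = False: v4 = True.
(NOT v4 OR NOT v3) with v4 = True leaves only NOT v3, so v3 = False.
(v6 OR v3) with v3 = False leaves only v6, so v6 = True.
In (NOT v6 OR NOT v2), NOT v6 is now false; NOT v2 must hold, so v2 = False.
In (v2 OR NOT v5), v2 is now false; NOT v5 must hold, so v5 = False.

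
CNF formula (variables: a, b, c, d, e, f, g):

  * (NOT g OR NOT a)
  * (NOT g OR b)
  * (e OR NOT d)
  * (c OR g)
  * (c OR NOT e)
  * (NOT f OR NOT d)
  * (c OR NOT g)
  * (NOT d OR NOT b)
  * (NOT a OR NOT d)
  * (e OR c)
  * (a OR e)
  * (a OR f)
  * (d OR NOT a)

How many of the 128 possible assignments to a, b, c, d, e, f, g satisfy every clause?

3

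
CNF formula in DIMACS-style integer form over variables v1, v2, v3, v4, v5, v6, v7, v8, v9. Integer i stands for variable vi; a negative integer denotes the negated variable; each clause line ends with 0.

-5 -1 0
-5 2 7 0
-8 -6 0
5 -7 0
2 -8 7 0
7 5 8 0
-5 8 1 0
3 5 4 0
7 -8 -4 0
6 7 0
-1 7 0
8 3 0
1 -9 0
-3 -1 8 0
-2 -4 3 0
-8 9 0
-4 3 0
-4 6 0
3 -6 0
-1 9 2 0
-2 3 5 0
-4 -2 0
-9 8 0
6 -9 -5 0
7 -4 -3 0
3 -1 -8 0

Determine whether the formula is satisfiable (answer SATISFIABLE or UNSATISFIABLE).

v8 = True:
  propagation gives v6=False, v7=True, v5=True, v1=False; an empty clause results — contradiction.
v8 = False:
  propagation gives v3=True, v1=False, v5=False, v7=False; an empty clause results — contradiction.
Every branch closes, so no satisfying assignment exists.

UNSATISFIABLE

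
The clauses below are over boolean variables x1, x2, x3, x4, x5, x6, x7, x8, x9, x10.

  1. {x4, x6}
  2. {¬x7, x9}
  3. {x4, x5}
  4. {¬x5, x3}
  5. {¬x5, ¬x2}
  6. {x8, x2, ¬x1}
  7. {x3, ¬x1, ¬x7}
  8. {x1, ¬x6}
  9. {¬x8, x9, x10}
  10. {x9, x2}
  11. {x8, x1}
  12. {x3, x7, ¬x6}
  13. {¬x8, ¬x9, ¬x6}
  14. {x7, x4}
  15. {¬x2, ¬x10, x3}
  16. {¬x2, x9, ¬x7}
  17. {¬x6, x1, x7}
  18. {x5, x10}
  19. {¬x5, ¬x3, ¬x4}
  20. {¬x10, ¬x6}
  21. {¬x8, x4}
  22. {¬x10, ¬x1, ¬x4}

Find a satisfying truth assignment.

x1 = F  x2 = T  x3 = T  x4 = T  x5 = F  x6 = F  x7 = F  x8 = T  x9 = F  x10 = T

Try x1 = False.
  then x6 is forced to False.
  then x4 is forced to True.
  then x8 is forced to True.
For the remaining variables, x2 = True, x3 = True, x5 = False, x7 = False, x9 = False, x10 = True works.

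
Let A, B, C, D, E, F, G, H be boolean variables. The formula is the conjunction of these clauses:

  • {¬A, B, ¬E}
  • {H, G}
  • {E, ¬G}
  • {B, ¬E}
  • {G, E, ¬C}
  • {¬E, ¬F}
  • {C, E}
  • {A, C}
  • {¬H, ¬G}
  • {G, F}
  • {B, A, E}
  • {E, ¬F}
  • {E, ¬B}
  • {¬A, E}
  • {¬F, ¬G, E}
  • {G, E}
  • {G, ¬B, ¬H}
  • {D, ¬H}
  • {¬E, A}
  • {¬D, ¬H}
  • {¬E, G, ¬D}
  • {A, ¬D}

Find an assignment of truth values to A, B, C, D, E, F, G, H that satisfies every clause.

Set A = True and propagate.
  then E is forced to True.
  then B is forced to True.
  then F is forced to False.
  then G is forced to True.
  then H is forced to False.
C, D are now unconstrained; take C = True, D = False.

A = T, B = T, C = T, D = F, E = T, F = F, G = T, H = F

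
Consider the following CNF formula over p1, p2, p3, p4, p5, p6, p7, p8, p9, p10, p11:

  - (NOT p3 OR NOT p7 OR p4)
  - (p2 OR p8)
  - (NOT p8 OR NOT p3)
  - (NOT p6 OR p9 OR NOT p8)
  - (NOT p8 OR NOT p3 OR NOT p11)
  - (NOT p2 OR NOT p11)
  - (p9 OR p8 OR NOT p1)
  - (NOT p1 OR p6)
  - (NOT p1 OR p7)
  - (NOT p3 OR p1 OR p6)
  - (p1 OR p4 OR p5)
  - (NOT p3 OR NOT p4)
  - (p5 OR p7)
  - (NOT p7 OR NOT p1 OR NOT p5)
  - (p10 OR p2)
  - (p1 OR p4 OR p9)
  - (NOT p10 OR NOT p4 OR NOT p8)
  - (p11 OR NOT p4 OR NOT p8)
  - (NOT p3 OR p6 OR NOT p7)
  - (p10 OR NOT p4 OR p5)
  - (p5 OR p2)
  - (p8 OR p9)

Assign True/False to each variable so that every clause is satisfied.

p1=0, p2=1, p3=0, p4=0, p5=1, p6=1, p7=0, p8=0, p9=1, p10=1, p11=0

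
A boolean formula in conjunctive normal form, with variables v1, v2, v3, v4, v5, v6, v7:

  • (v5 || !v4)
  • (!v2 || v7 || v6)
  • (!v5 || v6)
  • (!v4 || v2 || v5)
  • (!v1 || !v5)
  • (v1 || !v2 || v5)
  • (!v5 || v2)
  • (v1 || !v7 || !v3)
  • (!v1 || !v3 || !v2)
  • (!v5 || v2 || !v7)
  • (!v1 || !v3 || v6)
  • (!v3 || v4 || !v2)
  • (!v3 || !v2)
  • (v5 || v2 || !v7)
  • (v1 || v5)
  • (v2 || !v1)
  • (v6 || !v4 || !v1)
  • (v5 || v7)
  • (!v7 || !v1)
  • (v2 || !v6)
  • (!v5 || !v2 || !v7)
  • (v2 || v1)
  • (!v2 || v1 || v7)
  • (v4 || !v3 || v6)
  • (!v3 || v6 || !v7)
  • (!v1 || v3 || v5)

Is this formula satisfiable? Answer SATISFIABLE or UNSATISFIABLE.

UNSATISFIABLE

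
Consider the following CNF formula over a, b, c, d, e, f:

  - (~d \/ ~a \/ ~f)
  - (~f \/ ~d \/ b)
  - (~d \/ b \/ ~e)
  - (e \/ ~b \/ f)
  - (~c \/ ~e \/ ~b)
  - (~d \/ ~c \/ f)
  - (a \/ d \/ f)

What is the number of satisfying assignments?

Case analysis on d and f:
  d=T, f=T: remaining (a,b,c,e) ∈ {(F,T,F,F); (F,T,F,T); (F,T,T,F)} — 3.
  d=T, f=F: remaining (a,b,c,e) ∈ {(F,F,F,F); (F,T,F,T); (T,F,F,F); (T,T,F,T)} — 4.
  d=F, f=T: a free; 7 ways for (b,c,e) × 2^1 = 14.
  d=F, f=F: 5 of the 16 assignments to (a,b,c,e) work.
Total: 3 + 4 + 14 + 5 = 26.

26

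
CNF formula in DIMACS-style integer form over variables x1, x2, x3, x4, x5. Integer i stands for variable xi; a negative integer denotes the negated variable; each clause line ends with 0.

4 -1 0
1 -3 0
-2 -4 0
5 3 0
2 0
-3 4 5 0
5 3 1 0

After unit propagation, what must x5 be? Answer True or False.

True

(x2) stands alone — x2 = True.
(~x2 | ~x4): since x2 = True, the clause reduces to (~x4). x4 = False.
From (x4 | ~x1) and x4 = False: x1 = False.
In (~x3 | x1), x1 is now false; ~x3 must hold, so x3 = False.
(x5 | x3): since x3 = False, the clause reduces to (x5). x5 = True.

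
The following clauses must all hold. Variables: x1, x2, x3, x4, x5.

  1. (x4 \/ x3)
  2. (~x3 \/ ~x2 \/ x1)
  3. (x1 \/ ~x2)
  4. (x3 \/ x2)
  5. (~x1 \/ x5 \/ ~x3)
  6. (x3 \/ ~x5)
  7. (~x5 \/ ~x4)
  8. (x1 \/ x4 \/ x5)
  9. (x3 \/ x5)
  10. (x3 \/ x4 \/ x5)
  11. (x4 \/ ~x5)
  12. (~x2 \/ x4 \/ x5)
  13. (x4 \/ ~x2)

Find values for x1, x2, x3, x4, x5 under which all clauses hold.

Try x1 = False.
  then x2 is forced to False.
  then x3 is forced to True.
The remaining clauses are satisfied by x4 = True, x5 = False.

x1=0, x2=0, x3=1, x4=1, x5=0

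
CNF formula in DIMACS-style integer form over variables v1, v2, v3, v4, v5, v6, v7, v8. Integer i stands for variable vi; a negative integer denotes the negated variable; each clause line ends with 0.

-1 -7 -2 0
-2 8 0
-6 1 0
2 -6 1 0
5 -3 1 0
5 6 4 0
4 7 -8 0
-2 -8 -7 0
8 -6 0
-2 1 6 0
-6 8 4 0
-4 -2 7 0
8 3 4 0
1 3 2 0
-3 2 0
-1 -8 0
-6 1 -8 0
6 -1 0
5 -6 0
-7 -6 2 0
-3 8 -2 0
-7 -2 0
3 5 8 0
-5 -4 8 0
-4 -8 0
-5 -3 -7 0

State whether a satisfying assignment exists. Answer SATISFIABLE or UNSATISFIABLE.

UNSATISFIABLE

v8 = True:
  propagation gives v1=False, v6=False, v2=False, v3=True; an empty clause results — contradiction.
v8 = False:
  propagation gives v2=False, v6=False, v3=False, v4=True; an empty clause results — contradiction.
Every branch closes, so no satisfying assignment exists.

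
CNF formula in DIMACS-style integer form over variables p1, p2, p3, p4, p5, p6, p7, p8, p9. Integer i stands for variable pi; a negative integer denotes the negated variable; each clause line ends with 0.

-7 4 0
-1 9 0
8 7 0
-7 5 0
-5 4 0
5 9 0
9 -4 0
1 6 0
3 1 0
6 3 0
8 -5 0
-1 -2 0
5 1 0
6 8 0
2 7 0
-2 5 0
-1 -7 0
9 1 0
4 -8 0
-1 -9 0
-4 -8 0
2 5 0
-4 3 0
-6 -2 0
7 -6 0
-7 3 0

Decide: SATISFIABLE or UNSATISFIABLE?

UNSATISFIABLE

p1 = True:
  propagation gives p9=True; an empty clause results — contradiction.
p1 = False:
  propagation gives p6=True, p3=True, p5=True, p4=True; an empty clause results — contradiction.
Every branch closes, so no satisfying assignment exists.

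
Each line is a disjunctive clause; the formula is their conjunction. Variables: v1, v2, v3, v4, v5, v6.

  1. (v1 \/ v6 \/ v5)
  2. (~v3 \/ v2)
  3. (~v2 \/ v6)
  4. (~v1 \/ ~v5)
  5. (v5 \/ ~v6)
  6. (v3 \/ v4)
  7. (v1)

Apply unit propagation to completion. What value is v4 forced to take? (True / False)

True

Unit clause (v1) sets v1 = True.
(~v1 \/ ~v5) with v1 = True leaves only ~v5, so v5 = False.
(v5 \/ ~v6): since v5 = False, the clause reduces to (~v6). v6 = False.
In (~v2 \/ v6), v6 is now false; ~v2 must hold, so v2 = False.
(~v3 \/ v2): since v2 = False, the clause reduces to (~v3). v3 = False.
(v4 \/ v3): since v3 = False, the clause reduces to (v4). v4 = True.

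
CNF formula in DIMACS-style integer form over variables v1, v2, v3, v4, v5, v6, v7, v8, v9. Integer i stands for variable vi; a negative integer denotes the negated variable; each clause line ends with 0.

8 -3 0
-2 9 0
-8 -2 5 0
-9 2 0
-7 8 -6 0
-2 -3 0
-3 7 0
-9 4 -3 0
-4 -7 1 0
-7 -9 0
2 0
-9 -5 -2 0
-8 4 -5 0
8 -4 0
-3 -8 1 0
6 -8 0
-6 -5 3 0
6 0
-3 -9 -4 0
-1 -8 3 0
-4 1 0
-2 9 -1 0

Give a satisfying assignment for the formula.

The clause (v2) is unit: v2 must be True.
(v9) is a unit clause, so v9 = True.
The clause (NOT v3) is unit: v3 must be False.
(NOT v7) is a unit clause, so v7 = False.
Unit propagation: (NOT v5) forces v5 = False.
Unit propagation: (NOT v8) forces v8 = False.
(NOT v4) is a unit clause, so v4 = False.
The clause (v6) is unit: v6 must be True.
v1 is now unconstrained; take v1 = False.
Every clause has at least one true literal under this assignment.

v1 = 0, v2 = 1, v3 = 0, v4 = 0, v5 = 0, v6 = 1, v7 = 0, v8 = 0, v9 = 1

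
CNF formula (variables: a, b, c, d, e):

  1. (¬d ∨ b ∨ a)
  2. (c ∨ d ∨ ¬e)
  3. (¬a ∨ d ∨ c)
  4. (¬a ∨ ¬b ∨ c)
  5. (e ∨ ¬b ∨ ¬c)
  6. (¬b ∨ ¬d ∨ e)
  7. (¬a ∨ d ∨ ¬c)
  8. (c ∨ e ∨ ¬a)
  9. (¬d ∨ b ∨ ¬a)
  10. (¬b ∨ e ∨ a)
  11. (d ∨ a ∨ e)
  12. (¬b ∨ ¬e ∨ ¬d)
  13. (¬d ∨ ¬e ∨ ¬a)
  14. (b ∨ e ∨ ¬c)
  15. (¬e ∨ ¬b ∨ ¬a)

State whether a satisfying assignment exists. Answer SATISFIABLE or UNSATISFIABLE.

SATISFIABLE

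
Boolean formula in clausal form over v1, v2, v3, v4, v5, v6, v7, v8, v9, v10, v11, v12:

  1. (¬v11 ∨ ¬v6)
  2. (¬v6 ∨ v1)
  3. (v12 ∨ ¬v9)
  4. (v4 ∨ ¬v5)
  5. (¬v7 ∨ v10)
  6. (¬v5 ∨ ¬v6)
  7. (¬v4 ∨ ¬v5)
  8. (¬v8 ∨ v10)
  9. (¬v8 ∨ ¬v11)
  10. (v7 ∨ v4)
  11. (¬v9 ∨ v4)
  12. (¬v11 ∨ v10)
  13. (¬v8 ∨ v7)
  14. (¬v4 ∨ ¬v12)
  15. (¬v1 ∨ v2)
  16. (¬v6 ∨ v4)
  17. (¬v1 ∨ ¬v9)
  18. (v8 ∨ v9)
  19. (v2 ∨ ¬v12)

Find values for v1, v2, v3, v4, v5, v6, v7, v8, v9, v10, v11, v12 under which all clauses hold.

v1=F, v2=F, v3=F, v4=T, v5=F, v6=F, v7=T, v8=T, v9=F, v10=T, v11=F, v12=F

Pure literal: v5 appears only negated; assign v5 = False.
Pure literal: v6 appears only negated; assign v6 = False.
Set v1 = False and propagate.
Try v2 = False.
  then v12 is forced to False.
  then v9 is forced to False.
  then v8 is forced to True.
  then v10 is forced to True.
  then v11 is forced to False.
  then v7 is forced to True.
v3, v4 are now unconstrained; take v3 = False, v4 = True.
Every clause has at least one true literal under this assignment.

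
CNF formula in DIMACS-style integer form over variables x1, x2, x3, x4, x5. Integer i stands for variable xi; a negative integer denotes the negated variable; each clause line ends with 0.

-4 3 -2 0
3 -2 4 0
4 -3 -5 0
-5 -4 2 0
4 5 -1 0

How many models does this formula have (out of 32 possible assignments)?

13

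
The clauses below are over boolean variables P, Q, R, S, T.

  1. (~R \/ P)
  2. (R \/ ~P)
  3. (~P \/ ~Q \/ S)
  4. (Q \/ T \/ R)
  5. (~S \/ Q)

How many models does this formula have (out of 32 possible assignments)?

Case analysis on P and Q:
  P=1, Q=1: remaining (R,S,T) ∈ {(1,1,0); (1,1,1)} — 2.
  P=1, Q=0: remaining (R,S,T) ∈ {(1,0,0); (1,0,1)} — 2.
  P=0, Q=1: remaining (R,S,T) ∈ {(0,0,0); (0,0,1); (0,1,0); (0,1,1)} — 4.
  P=0, Q=0: remaining (R,S,T) ∈ {(0,0,1)} — 1.
Total: 2 + 2 + 4 + 1 = 9.

9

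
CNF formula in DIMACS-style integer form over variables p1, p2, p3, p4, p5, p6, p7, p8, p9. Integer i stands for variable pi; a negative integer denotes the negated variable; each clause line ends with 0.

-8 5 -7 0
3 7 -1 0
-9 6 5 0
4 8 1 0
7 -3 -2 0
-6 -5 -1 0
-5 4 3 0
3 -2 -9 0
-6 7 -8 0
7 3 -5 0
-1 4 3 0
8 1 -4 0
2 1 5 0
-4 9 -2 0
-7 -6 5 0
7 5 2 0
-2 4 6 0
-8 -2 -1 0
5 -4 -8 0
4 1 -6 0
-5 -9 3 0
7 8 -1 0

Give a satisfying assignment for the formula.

p1 = True, p2 = False, p3 = False, p4 = True, p5 = False, p6 = False, p7 = True, p8 = False, p9 = False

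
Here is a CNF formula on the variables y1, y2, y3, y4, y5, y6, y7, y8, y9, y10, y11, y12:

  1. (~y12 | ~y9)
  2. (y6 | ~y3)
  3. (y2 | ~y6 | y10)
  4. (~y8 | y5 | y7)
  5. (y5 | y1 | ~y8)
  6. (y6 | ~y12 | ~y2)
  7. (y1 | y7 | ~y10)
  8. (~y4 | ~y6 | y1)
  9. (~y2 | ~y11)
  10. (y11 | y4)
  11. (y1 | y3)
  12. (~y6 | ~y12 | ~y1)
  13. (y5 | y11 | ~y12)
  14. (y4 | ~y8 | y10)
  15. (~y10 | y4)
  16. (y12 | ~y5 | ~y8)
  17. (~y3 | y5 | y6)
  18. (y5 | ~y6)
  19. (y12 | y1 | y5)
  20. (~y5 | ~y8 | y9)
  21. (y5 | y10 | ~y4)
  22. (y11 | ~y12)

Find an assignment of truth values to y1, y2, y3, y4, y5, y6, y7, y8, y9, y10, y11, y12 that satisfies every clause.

y1=True, y2=True, y3=False, y4=True, y5=True, y6=False, y7=False, y8=False, y9=True, y10=True, y11=False, y12=False

Check each clause:
  1. (~y9 | ~y12) — ~y12 is true.
  2. (~y3 | y6) — ~y3 is true.
  3. (~y6 | y10 | y2) — ~y6 is true.
  4. (y5 | y7 | ~y8) — ~y8 is true.
  5. (y5 | ~y8 | y1) — ~y8 is true.
  6. (~y12 | y6 | ~y2) — ~y12 is true.
  7. (~y10 | y1 | y7) — y1 is true.
  8. (~y6 | ~y4 | y1) — y1 is true.
  9. (~y11 | ~y2) — ~y11 is true.
  10. (y4 | y11) — y4 is true.
  11. (y1 | y3) — y1 is true.
  12. (~y12 | ~y1 | ~y6) — ~y6 is true.
  13. (y11 | y5 | ~y12) — ~y12 is true.
  14. (~y8 | y10 | y4) — ~y8 is true.
  15. (~y10 | y4) — y4 is true.
  16. (~y8 | ~y5 | y12) — ~y8 is true.
  17. (y6 | y5 | ~y3) — y5 is true.
  18. (y5 | ~y6) — ~y6 is true.
  19. (y5 | y1 | y12) — y1 is true.
  20. (~y8 | y9 | ~y5) — ~y8 is true.
  21. (y5 | ~y4 | y10) — y10 is true.
  22. (y11 | ~y12) — ~y12 is true.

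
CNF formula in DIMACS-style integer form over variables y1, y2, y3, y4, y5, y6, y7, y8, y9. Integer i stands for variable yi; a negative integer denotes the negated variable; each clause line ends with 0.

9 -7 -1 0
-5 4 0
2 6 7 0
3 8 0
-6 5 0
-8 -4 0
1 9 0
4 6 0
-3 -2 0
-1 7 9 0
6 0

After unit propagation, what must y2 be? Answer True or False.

(y6) stands alone — y6 = True.
(y5 || !y6) with y6 = True leaves only y5, so y5 = True.
(!y5 || y4) with y5 = True leaves only y4, so y4 = True.
(!y4 || !y8) with y4 = True leaves only !y8, so y8 = False.
From (y3 || y8) and y8 = False: y3 = True.
(!y2 || !y3) with y3 = True leaves only !y2, so y2 = False.

False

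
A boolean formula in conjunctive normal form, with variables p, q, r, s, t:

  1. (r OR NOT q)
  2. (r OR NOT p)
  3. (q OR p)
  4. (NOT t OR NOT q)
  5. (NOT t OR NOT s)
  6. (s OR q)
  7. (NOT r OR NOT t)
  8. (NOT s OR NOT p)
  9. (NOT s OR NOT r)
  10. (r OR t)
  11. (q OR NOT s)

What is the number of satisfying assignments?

2

The models are:
  p=0 q=1 r=1 s=0 t=0
  p=1 q=1 r=1 s=0 t=0
That's 2 in total.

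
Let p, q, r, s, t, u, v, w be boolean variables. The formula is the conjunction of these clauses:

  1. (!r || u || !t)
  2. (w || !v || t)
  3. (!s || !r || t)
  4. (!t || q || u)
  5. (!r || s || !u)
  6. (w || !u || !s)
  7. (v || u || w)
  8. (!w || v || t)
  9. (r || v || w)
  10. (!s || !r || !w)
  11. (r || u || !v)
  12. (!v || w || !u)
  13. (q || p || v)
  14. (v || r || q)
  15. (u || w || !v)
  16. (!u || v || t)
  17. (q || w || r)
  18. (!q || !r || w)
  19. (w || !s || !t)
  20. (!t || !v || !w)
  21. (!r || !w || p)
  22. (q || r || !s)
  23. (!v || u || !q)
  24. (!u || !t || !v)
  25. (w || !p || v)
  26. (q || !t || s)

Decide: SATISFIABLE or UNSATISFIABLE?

Try p = True.
Try q = True.
Try r = False.
The remaining clauses are satisfied by s = True, t = True, u = True, v = False, w = True.
Every clause has at least one true literal under this assignment.
So p = True, q = True, r = False, s = True, t = True, u = True, v = False, w = True is a satisfying assignment.

SATISFIABLE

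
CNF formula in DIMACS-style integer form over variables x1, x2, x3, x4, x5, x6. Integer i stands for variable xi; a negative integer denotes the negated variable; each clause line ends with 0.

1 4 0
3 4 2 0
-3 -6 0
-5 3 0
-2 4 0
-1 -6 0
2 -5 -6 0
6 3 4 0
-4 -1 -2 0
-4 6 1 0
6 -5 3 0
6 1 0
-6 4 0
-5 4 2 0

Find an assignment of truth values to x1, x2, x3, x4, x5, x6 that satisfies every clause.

x5 occurs only negated in the remaining clauses — set x5 = False.
Try x1 = True.
  then x6 is forced to False.
Try x2 = False.
The remaining clauses are satisfied by x3 = True, x4 = True.

x1=1, x2=0, x3=1, x4=1, x5=0, x6=0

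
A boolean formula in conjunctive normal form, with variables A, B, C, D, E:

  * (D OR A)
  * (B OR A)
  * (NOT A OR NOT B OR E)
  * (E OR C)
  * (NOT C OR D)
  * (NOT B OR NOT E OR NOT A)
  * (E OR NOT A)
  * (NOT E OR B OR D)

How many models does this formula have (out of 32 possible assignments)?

Satisfying assignments:
  A=F B=T C=F D=T E=T
  A=F B=T C=T D=T E=F
  A=F B=T C=T D=T E=T
  A=T B=F C=F D=T E=T
  A=T B=F C=T D=T E=T
That's 5 in total.

5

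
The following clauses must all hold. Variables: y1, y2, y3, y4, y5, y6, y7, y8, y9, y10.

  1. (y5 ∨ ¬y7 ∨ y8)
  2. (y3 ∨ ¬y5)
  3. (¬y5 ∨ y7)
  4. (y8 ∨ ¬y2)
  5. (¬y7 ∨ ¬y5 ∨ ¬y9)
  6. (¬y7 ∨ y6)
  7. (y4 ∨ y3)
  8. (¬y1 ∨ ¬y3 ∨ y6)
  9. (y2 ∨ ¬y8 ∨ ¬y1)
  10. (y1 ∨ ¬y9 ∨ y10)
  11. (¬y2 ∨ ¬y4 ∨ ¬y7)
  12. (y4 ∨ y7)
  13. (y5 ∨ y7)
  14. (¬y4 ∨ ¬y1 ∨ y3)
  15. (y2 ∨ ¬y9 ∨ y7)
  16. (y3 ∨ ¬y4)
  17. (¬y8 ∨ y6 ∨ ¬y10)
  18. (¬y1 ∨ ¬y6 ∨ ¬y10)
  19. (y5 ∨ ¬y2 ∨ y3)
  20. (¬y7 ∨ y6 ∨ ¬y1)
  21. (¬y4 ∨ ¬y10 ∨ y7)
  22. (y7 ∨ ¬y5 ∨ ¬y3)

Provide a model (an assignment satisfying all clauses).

Pure literal: y9 appears only negated; assign y9 = False.
Try y1 = False.
Try y2 = True.
  then y8 is forced to True.
Try y3 = True.
For the remaining variables, y4 = False, y5 = False, y6 = True, y7 = True, y10 = True works.
Check each clause:
  1. (¬y7 ∨ y8 ∨ y5) — y8 is true.
  2. (¬y5 ∨ y3) — y3 is true.
  3. (y7 ∨ ¬y5) — ¬y5 is true.
  4. (y8 ∨ ¬y2) — y8 is true.
  5. (¬y7 ∨ ¬y9 ∨ ¬y5) — ¬y5 is true.
  6. (¬y7 ∨ y6) — y6 is true.
  7. (y3 ∨ y4) — y3 is true.
  8. (¬y3 ∨ ¬y1 ∨ y6) — y6 is true.
  9. (¬y1 ∨ ¬y8 ∨ y2) — y2 is true.
  10. (y1 ∨ ¬y9 ∨ y10) — y10 is true.
  11. (¬y4 ∨ ¬y7 ∨ ¬y2) — ¬y4 is true.
  12. (y4 ∨ y7) — y7 is true.
  13. (y7 ∨ y5) — y7 is true.
  14. (y3 ∨ ¬y1 ∨ ¬y4) — y3 is true.
  15. (y7 ∨ ¬y9 ∨ y2) — y2 is true.
  16. (y3 ∨ ¬y4) — y3 is true.
  17. (¬y8 ∨ ¬y10 ∨ y6) — y6 is true.
  18. (¬y1 ∨ ¬y10 ∨ ¬y6) — ¬y1 is true.
  19. (¬y2 ∨ y3 ∨ y5) — y3 is true.
  20. (¬y1 ∨ y6 ∨ ¬y7) — ¬y1 is true.
  21. (¬y10 ∨ y7 ∨ ¬y4) — ¬y4 is true.
  22. (¬y5 ∨ ¬y3 ∨ y7) — ¬y5 is true.

y1 = False  y2 = True  y3 = True  y4 = False  y5 = False  y6 = True  y7 = True  y8 = True  y9 = False  y10 = True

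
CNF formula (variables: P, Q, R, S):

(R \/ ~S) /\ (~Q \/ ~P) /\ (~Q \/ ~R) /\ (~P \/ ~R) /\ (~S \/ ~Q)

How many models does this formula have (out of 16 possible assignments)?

5

Satisfying assignments:
  P=F Q=F R=F S=F
  P=F Q=F R=T S=F
  P=F Q=F R=T S=T
  P=F Q=T R=F S=F
  P=T Q=F R=F S=F
Count: 5.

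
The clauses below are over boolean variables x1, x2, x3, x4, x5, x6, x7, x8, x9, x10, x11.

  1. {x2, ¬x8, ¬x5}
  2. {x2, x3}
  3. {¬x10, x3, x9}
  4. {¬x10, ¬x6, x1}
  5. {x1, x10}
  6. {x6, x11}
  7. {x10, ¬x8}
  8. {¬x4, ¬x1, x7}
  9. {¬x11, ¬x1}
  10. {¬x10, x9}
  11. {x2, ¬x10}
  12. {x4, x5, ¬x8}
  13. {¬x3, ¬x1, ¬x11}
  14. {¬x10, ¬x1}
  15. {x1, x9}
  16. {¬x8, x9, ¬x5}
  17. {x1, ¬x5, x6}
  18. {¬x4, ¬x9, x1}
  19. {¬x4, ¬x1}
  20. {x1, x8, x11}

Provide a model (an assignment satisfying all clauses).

x2 occurs only positively in the remaining clauses — set x2 = True.
Set x1 = False and propagate.
  then x10 is forced to True.
  then x6 is forced to False.
  then x11 is forced to True.
  then x9 is forced to True.
  then x5 is forced to False.
  then x4 is forced to False.
  then x8 is forced to False.
x3, x7 are now unconstrained; take x3 = True, x7 = False.
Every clause has at least one true literal under this assignment.

x1 = F  x2 = T  x3 = T  x4 = F  x5 = F  x6 = F  x7 = F  x8 = F  x9 = T  x10 = T  x11 = T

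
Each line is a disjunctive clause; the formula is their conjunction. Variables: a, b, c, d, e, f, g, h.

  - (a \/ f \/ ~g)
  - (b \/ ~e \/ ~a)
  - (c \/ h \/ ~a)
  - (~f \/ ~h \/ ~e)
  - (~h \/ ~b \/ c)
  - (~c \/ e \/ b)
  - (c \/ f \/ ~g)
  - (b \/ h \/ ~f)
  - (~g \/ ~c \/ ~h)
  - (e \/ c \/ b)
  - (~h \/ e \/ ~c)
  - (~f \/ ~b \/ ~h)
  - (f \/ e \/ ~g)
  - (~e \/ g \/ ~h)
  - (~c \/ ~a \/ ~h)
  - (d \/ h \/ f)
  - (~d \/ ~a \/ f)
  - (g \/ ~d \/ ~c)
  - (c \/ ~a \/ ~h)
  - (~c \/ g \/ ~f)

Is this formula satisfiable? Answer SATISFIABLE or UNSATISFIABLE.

Branch on a: take a = True.
The remaining clauses are satisfied by b = True, c = True, d = True, e = False, f = True, g = True, h = False.
So a=T, b=T, c=T, d=T, e=F, f=T, g=T, h=F is a satisfying assignment.

SATISFIABLE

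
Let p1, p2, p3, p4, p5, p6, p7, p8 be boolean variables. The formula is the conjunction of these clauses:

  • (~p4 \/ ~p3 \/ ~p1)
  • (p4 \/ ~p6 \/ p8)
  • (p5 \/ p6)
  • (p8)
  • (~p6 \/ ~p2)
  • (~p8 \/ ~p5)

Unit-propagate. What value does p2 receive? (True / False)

False

(p8) is a unit clause: p8 = True.
In (~p8 \/ ~p5), ~p8 is now false; ~p5 must hold, so p5 = False.
(p5 \/ p6) with p5 = False leaves only p6, so p6 = True.
(~p6 \/ ~p2): since p6 = True, the clause reduces to (~p2). p2 = False.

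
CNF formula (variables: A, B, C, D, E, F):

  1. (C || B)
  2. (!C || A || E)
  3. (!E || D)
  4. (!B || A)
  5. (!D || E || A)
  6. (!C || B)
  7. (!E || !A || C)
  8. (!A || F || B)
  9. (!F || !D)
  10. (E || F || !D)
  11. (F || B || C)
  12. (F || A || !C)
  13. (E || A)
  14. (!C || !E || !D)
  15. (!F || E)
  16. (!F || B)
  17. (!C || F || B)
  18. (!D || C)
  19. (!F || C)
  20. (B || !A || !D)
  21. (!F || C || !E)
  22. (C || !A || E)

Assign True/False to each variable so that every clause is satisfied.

A=True, B=True, C=True, D=False, E=False, F=False

Check each clause:
  1. (B || C) — B is true.
  2. (A || !C || E) — A is true.
  3. (D || !E) — !E is true.
  4. (A || !B) — A is true.
  5. (A || E || !D) — A is true.
  6. (B || !C) — B is true.
  7. (!E || C || !A) — C is true.
  8. (B || !A || F) — B is true.
  9. (!F || !D) — !F is true.
  10. (F || !D || E) — !D is true.
  11. (B || C || F) — B is true.
  12. (!C || F || A) — A is true.
  13. (A || E) — A is true.
  14. (!C || !E || !D) — !E is true.
  15. (E || !F) — !F is true.
  16. (!F || B) — !F is true.
  17. (B || F || !C) — B is true.
  18. (!D || C) — C is true.
  19. (C || !F) — !F is true.
  20. (!A || B || !D) — B is true.
  21. (!F || !E || C) — !F is true.
  22. (E || C || !A) — C is true.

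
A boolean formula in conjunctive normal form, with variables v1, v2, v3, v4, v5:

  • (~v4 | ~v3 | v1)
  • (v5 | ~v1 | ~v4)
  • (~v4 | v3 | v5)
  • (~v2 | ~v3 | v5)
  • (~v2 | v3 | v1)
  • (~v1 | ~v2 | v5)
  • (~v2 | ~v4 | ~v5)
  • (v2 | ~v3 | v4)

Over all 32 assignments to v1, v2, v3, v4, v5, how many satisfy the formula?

10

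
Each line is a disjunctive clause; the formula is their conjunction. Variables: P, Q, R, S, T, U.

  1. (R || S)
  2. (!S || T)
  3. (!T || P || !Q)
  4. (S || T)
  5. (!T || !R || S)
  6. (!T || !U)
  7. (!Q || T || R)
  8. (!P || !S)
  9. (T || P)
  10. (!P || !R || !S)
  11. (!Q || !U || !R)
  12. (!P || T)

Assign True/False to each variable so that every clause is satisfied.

P = False, Q = False, R = True, S = True, T = True, U = False

Check each clause:
  1. (S || R) — R is true.
  2. (!S || T) — T is true.
  3. (!T || !Q || P) — !Q is true.
  4. (S || T) — S is true.
  5. (!R || S || !T) — S is true.
  6. (!T || !U) — !U is true.
  7. (T || !Q || R) — R is true.
  8. (!S || !P) — !P is true.
  9. (P || T) — T is true.
  10. (!S || !P || !R) — !P is true.
  11. (!Q || !U || !R) — !U is true.
  12. (!P || T) — T is true.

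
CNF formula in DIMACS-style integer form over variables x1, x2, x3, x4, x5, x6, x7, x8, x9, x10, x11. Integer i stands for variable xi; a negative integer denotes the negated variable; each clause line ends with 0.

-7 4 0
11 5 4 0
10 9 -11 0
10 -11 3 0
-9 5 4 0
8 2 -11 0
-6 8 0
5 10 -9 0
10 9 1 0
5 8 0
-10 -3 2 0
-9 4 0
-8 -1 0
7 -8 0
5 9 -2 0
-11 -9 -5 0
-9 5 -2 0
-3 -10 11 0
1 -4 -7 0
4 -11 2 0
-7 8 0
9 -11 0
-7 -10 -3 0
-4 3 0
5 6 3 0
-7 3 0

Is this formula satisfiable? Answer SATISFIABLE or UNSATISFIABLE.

Set x1 = True and propagate.
  then x8 is forced to False.
  then x6 is forced to False.
  then x5 is forced to True.
  then x7 is forced to False.
Set x2 = False and propagate.
  then x11 is forced to False.
For the remaining variables, x3 = True, x4 = True, x9 = True, x10 = False works.
Every clause has at least one true literal under this assignment.
So x1 = 1  x2 = 0  x3 = 1  x4 = 1  x5 = 1  x6 = 0  x7 = 0  x8 = 0  x9 = 1  x10 = 0  x11 = 0 is a satisfying assignment.

SATISFIABLE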